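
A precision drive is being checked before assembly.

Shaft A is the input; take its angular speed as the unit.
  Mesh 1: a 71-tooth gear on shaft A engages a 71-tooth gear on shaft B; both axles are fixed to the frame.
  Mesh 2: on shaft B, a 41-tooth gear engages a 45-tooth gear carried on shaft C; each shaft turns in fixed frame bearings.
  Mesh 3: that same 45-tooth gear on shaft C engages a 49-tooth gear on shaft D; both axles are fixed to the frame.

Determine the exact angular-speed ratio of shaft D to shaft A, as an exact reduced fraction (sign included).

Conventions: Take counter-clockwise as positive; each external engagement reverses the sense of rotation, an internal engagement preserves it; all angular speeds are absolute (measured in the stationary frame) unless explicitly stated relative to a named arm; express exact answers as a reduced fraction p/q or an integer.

-41/49

class = fixed-axis compound train [3 meshes; 3 ratios multiply, 3 sense flips]
mesh 1 [71T→71T]: running ratio 1, sense −
mesh 2 [41T→45T]: running ratio 41/45, sense +
mesh 3 [45T→49T]: running ratio 41/49, sense −
ω_out/ω_in = -41/49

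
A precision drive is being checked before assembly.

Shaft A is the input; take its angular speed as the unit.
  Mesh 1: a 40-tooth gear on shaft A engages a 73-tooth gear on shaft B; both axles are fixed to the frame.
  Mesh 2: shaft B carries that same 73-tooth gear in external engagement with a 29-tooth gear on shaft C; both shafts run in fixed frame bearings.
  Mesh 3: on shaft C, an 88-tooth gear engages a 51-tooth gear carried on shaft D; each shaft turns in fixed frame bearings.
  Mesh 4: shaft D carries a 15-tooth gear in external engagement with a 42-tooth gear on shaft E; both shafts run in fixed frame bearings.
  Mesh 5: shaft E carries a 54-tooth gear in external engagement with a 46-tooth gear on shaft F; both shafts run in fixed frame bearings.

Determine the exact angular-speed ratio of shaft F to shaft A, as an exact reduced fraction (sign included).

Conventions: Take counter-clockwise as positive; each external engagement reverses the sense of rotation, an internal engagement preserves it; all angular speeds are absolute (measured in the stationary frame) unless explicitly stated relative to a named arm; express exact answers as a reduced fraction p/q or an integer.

class = fixed-axis compound train [5 meshes; 5 ratios multiply, 5 sense flips]
mesh 1 [40T→73T]: running ratio 40/73, sense −
mesh 2 [73T→29T]: running ratio 40/29, sense +
mesh 3 [88T→51T]: running ratio 3520/1479, sense −
mesh 4 [15T→42T]: running ratio 8800/10353, sense +
mesh 5 [54T→46T]: running ratio 79200/79373, sense −
ω_out/ω_in = -79200/79373

-79200/79373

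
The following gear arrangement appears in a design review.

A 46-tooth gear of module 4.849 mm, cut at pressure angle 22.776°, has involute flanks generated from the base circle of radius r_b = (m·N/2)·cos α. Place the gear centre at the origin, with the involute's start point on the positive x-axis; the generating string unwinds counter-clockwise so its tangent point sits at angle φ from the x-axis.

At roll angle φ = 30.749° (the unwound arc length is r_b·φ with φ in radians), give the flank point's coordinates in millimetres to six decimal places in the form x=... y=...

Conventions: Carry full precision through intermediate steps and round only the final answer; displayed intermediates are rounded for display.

topology: single-mesh involute geometry — m = 4.849, N = 46
pitch radius r_p = m·N/2 = 4.849·46/2 = 111.527000
base radius r_b = r_p·cos α = 111.527000·cos 22.776° = 102.830726
roll angle φ = 30.749° = 0.53667129 rad
x = r_b·(cos φ + φ·sin φ) = 116.589848
y = r_b·(sin φ − φ·cos φ) = 5.147146

x=116.589848 y=5.147146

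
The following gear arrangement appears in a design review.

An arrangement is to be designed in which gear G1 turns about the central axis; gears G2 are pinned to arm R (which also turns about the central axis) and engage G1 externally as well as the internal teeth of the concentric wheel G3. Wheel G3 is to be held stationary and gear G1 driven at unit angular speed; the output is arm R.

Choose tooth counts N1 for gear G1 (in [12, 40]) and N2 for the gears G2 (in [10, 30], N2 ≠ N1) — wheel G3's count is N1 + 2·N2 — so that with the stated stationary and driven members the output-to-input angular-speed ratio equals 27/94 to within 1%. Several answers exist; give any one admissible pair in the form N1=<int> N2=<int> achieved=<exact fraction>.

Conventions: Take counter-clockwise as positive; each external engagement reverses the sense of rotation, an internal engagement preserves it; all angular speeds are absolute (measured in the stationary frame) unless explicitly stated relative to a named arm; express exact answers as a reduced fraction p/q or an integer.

class = planetary set [ratio 27/94 wanted; Willis about the carrier]
Willis with ω_ring = 0: ω_arm/ω_sun = N1/(N1+N3); set equal to 27/94  ⇒  N3/N1 = 1/(27/94) − 1 = 67/27
N3 = N1 + 2·N2  ⇒  N2/N1 = (N3/N1 − 1)/2 = (67/27 − 1)/2 = 20/27
smallest multiple with N1 ≥ 12 and N2 ≥ 10: k = 1  ⇒  N1 = 1·27 = 27, N2 = 1·20 = 20 (N1 ≤ 40, N2 ≤ 30, N2 ≠ N1 ✓), N3 = 27 + 2·20 = 67
check: N1/(N1+N3) with N1 = 27, N3 = 67 gives 27/94; |achieved − target| = 0 ≤ 27/9400 ✓

N1=27 N2=20 achieved=27/94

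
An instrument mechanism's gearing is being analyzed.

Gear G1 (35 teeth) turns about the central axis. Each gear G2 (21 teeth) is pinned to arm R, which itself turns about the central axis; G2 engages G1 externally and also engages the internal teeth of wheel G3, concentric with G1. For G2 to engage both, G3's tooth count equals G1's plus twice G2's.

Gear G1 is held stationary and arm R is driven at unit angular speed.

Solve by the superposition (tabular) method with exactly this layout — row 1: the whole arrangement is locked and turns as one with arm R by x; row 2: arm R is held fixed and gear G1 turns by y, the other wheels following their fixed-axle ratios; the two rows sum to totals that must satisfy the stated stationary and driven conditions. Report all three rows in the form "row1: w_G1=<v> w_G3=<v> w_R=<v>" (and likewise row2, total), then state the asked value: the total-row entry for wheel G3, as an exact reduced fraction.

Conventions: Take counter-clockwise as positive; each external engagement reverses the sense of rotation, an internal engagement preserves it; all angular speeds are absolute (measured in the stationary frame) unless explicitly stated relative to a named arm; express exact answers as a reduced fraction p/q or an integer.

row1: w_G1=1 w_G3=1 w_R=1
row2: w_G1=-1 w_G3=5/11 w_R=0
total: w_G1=0 w_G3=16/11 w_R=1
asked value: 16/11

planetary set (35T centre, 21T on arm, 77T internal) — Willis relation
superposition row 1 [locked train]: every member turns x
row 2: sun turns y, ring = −(35/77)·y, arm 0
boundary: total ω_sun = x + y = 0 and total ω_arm = x = 1  ⇒  y = -1, x = 1
row 2 ring = −(35/77)·(-1) = 5/11
totals (row 1 + row 2): sun 1 + (-1) = 0, ring 1 + 5/11 = 16/11, arm 1 + 0 = 1
asked cell (total, ring) = 16/11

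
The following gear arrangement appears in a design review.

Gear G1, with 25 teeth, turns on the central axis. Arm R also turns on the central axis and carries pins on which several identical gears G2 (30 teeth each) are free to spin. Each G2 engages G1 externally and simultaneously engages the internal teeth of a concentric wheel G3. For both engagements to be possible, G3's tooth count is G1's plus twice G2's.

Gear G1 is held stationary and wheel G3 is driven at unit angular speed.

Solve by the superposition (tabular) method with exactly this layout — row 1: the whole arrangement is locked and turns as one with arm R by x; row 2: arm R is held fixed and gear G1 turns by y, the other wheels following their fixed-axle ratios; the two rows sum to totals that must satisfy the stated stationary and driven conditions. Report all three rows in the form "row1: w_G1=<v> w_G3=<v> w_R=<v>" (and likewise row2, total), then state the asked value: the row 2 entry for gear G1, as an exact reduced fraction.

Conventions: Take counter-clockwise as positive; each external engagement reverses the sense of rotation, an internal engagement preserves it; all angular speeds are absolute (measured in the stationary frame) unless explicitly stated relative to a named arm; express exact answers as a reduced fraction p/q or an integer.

class = planetary set [G3 = 25+2·30 = 85; Willis about the carrier]
row 1 — lock + rotate with arm: ω_sun = ω_ring = ω_arm = x
row 2 — arm fixed, fixed-axis ratios: sun y, ring −(25/85)·y, arm 0
boundary: total ω_sun = x + y = 0 and total ω_ring = x − (25/85)·y = 1  ⇒  y = -17/22, x = 17/22
row 2 ring = −(25/85)·(-17/22) = 5/22
totals (row 1 + row 2): sun 17/22 + (-17/22) = 0, ring 17/22 + 5/22 = 1, arm 17/22 + 0 = 17/22
asked cell (row2, sun) = -17/22

row1: w_G1=17/22 w_G3=17/22 w_R=17/22
row2: w_G1=-17/22 w_G3=5/22 w_R=0
total: w_G1=0 w_G3=1 w_R=17/22
asked value: -17/22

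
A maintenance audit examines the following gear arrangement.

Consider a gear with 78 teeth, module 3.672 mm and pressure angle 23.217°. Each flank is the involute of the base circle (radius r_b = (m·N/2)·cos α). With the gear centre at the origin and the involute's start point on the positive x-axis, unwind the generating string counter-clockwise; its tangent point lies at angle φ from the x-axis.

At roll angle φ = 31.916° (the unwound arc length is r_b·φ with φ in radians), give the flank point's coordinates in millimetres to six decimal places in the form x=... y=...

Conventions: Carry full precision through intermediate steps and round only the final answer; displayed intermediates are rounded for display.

recognized (one wheel, involute flank): single-mesh tooth geometry, m = 3.672, N = 78
pitch radius r_p = m·N/2 = 3.672·78/2 = 143.208000
base radius r_b = r_p·cos α = 143.208000·cos 23.217° = 131.610789
roll angle φ = 31.916° = 0.55703928 rad
x = r_b·(cos φ + φ·sin φ) = 150.472859
y = r_b·(sin φ − φ·cos φ) = 7.350072

x=150.472859 y=7.350072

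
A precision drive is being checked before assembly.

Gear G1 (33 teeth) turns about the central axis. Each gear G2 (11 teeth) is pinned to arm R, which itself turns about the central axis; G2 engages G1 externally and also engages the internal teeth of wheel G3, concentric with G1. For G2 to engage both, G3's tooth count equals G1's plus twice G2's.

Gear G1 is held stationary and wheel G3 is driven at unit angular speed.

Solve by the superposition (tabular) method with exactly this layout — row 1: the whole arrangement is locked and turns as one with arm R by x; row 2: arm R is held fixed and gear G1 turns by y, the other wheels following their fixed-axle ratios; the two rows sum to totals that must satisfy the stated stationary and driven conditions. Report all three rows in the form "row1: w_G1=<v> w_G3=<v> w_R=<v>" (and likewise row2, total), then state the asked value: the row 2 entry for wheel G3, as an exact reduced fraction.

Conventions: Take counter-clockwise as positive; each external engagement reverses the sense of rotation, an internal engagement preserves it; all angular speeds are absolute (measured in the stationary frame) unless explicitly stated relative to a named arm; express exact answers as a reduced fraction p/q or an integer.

row1: w_G1=5/8 w_G3=5/8 w_R=5/8
row2: w_G1=-5/8 w_G3=3/8 w_R=0
total: w_G1=0 w_G3=1 w_R=5/8
asked value: 3/8

planetary set (33T centre, 11T on arm, 55T internal) — Willis relation
row 1 — lock + rotate with arm: ω_sun = ω_ring = ω_arm = x
superposition row 2 [arm held]: sun y, ring −(33/55)·y, arm 0
boundary: total ω_sun = x + y = 0 and total ω_ring = x − (33/55)·y = 1  ⇒  y = -5/8, x = 5/8
row 2 ring = −(33/55)·(-5/8) = 3/8
totals (row 1 + row 2): sun 5/8 + (-5/8) = 0, ring 5/8 + 3/8 = 1, arm 5/8 + 0 = 5/8
asked cell (row2, ring) = 3/8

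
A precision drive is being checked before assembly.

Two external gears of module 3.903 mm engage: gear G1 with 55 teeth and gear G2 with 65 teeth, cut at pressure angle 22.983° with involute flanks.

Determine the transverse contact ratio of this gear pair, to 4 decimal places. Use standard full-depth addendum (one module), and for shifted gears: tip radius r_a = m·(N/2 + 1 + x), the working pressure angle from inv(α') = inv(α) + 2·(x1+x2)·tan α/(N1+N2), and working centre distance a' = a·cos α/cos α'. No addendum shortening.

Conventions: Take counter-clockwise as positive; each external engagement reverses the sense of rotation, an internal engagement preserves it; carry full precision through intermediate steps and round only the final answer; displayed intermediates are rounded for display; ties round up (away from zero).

topology: single-mesh involute geometry — m = 3.903, 55T/65T pair
base radii: r_b1 = 98.812526, r_b2 = 116.778440
tip radii: r_a1 = 111.235500, r_a2 = 130.750500
no profile shift: α' = α, a' = a
action lengths: √(r_a1²−r_b1²) = 51.082493, √(r_a2²−r_b2²) = 58.808921
base pitch p_b = π·m·cos α = 11.288317
CR = (51.082493 + 58.808921 − 234.180000·sin 22.98300°)/11.288317 = 1.634784
contact ratio ≈ 1.6348

1.6348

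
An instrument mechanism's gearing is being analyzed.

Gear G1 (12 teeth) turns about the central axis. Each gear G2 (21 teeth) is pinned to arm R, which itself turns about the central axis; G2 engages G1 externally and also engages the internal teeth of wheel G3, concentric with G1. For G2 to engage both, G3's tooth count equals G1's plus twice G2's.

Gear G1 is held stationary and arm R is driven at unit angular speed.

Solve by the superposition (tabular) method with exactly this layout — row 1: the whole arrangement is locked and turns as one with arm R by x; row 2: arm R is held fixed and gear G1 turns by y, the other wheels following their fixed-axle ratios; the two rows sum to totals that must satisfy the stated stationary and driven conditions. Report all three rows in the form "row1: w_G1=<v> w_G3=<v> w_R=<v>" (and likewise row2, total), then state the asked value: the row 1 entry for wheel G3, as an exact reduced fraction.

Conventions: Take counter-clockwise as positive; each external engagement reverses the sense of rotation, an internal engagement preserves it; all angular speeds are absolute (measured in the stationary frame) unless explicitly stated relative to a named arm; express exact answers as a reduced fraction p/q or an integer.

class = planetary set [G3 = 12+2·21 = 54; Willis about the carrier]
row 1: whole set turns with the arm by x
row 2: sun turns y, ring = −(12/54)·y, arm 0
boundary: total ω_sun = x + y = 0 and total ω_arm = x = 1  ⇒  y = -1, x = 1
row 2 ring = −(12/54)·(-1) = 2/9
totals (row 1 + row 2): sun 1 + (-1) = 0, ring 1 + 2/9 = 11/9, arm 1 + 0 = 1
asked cell (row1, ring) = 1

row1: w_G1=1 w_G3=1 w_R=1
row2: w_G1=-1 w_G3=2/9 w_R=0
total: w_G1=0 w_G3=11/9 w_R=1
asked value: 1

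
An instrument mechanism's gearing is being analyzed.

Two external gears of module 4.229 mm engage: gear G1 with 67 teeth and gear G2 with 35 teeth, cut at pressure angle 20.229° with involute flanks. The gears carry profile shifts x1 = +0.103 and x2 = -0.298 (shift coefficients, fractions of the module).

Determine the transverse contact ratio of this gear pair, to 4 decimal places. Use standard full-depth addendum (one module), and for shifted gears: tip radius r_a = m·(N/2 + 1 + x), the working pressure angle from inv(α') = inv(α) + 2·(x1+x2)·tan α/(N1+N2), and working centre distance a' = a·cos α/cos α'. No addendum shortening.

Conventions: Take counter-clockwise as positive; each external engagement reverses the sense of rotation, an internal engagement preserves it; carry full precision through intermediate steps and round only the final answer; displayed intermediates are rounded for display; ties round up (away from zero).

single-mesh involute tooth geometry (67T engaging 35T at module 4.229)
base radii: r_b1 = 132.932937, r_b2 = 69.442579
tip radii: r_a1 = 146.336087, r_a2 = 76.976258
inv(α') = inv(20.229°) + 2·(+0.103-0.298)·tan α/(67+35) = 0.01403149  ⇒  α' = 19.61447°
a' = a·cos α / cos α' = 215.6790·cos 20.229°/cos 19.61447° = 214.842228
action lengths: √(r_a1²−r_b1²) = 61.180753, √(r_a2²−r_b2²) = 33.212535
base pitch p_b = π·m·cos α = 12.466303
CR = (61.180753 + 33.212535 − 214.842228·sin 19.61447°)/12.466303 = 1.786658
contact ratio ≈ 1.7867

1.7867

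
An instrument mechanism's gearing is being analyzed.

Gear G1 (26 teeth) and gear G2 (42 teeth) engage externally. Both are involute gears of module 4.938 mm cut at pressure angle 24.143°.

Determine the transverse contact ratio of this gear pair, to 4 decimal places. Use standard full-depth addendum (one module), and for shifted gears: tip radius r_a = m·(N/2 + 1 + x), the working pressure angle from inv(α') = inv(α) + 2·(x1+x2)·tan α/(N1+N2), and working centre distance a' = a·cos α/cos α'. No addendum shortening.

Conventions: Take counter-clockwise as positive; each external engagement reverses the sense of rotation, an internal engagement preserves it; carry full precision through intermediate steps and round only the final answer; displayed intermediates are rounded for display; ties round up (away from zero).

1.5119

recognized (one external pair, fixed centres): single-mesh tooth geometry, m = 4.938, N1 = 26, N2 = 42
base radii: r_b1 = 58.578789, r_b2 = 94.627274
tip radii: r_a1 = 69.132000, r_a2 = 108.636000
no profile shift: α' = α, a' = a
action lengths: √(r_a1²−r_b1²) = 36.711837, √(r_a2²−r_b2²) = 53.361593
base pitch p_b = π·m·cos α = 14.156207
CR = (36.711837 + 53.361593 − 167.892000·sin 24.14300°)/14.156207 = 1.511917
contact ratio ≈ 1.5119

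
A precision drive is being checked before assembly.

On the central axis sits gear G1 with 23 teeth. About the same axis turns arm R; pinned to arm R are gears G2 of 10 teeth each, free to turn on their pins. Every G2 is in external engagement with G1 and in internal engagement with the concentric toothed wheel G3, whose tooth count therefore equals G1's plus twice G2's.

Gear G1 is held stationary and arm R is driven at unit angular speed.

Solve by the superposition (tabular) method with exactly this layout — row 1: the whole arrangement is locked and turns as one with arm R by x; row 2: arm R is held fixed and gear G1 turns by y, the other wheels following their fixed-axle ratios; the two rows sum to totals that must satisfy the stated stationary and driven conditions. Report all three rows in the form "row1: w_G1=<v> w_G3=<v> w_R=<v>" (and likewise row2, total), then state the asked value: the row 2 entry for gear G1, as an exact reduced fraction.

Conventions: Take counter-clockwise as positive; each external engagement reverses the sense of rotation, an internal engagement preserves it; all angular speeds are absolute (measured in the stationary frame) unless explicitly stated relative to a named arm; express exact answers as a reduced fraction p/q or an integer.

row1: w_G1=1 w_G3=1 w_R=1
row2: w_G1=-1 w_G3=23/43 w_R=0
total: w_G1=0 w_G3=66/43 w_R=1
asked value: -1

topology: planetary set — G1 23T / G2 10T / G3 43T, arm = carrier (Willis)
row 1 (train locked, turned with arm): all members turn x
superposition row 2 [arm held]: sun y, ring −(23/43)·y, arm 0
boundary: total ω_sun = x + y = 0 and total ω_arm = x = 1  ⇒  y = -1, x = 1
row 2 ring = −(23/43)·(-1) = 23/43
totals (row 1 + row 2): sun 1 + (-1) = 0, ring 1 + 23/43 = 66/43, arm 1 + 0 = 1
asked cell (row2, sun) = -1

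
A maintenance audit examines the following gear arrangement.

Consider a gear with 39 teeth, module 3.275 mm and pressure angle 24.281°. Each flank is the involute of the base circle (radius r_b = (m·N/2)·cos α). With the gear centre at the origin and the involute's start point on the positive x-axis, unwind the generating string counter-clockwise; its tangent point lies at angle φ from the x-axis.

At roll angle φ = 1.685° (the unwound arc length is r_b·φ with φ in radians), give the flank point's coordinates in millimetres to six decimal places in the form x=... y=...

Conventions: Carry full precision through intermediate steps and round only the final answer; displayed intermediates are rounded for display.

topology: single-mesh involute geometry — m = 3.275, N = 39
pitch radius r_p = m·N/2 = 3.275·39/2 = 63.862500
base radius r_b = r_p·cos α = 63.862500·cos 24.281° = 58.213203
roll angle φ = 1.685° = 0.02940880 rad
x = r_b·(cos φ + φ·sin φ) = 58.238372
y = r_b·(sin φ − φ·cos φ) = 0.000494

x=58.238372 y=0.000494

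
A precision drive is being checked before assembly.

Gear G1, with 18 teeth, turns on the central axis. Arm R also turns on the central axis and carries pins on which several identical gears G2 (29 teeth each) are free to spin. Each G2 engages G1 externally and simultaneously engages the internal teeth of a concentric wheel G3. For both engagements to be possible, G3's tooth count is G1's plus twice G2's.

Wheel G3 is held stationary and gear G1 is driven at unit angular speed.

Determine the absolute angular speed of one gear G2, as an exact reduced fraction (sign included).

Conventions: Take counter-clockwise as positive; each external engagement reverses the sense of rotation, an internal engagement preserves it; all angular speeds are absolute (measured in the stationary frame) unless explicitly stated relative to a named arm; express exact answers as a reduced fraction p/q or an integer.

-9/29

recognized (axles ride arm R): planetary set, 18/29/76 teeth
ring teeth: 18 + 2·29 = 76
18(ω_sun−ω_arm) = −76(ω_ring−ω_arm),  ω_ring = 0, ω_sun = 1
18(1−ω_arm) = −76(0−ω_arm)  ⇒  94·ω_arm = 18  ⇒  ω_arm = 9/47
sun–planet mesh: 18·(1−9/47) = −29·(ω_p−ω_arm)  ⇒  ω_p−ω_arm = -684/1363
ω_p = 9/47 − 684/1363 = -9/29
exact speed ratio = -9/29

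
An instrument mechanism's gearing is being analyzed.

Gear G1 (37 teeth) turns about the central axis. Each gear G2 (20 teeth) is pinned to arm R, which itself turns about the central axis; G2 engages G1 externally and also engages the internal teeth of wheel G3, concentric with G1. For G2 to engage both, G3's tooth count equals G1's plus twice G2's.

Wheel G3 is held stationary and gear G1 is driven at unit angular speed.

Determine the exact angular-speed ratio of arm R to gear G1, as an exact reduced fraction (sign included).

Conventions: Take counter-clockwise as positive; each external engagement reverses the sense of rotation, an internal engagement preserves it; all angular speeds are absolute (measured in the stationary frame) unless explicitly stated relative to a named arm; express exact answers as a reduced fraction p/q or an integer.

class = planetary set [G3 = 37+2·20 = 77; Willis about the carrier]
ring teeth: 37 + 2·20 = 77
37(ω_sun−ω_arm) = −77(ω_ring−ω_arm),  ω_ring = 0, ω_sun = 1
37(1−ω_arm) = −77(0−ω_arm)  ⇒  114·ω_arm = 37  ⇒  ω_arm = 37/114
ω_out/ω_in = 37/114

37/114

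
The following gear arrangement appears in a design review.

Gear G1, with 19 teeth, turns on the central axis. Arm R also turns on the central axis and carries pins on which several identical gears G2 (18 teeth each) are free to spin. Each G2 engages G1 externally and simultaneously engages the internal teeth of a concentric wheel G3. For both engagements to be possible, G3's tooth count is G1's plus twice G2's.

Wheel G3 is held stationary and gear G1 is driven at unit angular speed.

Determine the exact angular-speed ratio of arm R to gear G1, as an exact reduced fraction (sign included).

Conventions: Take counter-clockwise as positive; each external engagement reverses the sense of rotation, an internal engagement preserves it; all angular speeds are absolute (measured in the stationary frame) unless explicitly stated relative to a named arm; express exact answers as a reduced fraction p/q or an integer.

19/74

class = planetary set [G3 = 19+2·18 = 55; Willis about the carrier]
ring teeth: 19 + 2·18 = 55
19(ω_sun−ω_arm) = −55(ω_ring−ω_arm),  ω_ring = 0, ω_sun = 1
19(1−ω_arm) = −55(0−ω_arm)  ⇒  74·ω_arm = 19  ⇒  ω_arm = 19/74
ω_out/ω_in = 19/74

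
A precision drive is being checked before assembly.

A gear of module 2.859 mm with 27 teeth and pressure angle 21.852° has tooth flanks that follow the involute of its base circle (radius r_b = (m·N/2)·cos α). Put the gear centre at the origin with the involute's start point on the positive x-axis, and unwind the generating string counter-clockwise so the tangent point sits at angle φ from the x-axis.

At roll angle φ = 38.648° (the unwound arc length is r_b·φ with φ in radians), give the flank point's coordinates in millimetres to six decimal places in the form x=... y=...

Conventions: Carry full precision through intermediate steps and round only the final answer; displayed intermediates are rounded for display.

recognized (one wheel, involute flank): single-mesh tooth geometry, m = 2.859, N = 27
pitch radius r_p = m·N/2 = 2.859·27/2 = 38.596500
base radius r_b = r_p·cos α = 38.596500·cos 21.852° = 35.823280
roll angle φ = 38.648° = 0.67453485 rad
x = r_b·(cos φ + φ·sin φ) = 43.069167
y = r_b·(sin φ − φ·cos φ) = 3.500796

x=43.069167 y=3.500796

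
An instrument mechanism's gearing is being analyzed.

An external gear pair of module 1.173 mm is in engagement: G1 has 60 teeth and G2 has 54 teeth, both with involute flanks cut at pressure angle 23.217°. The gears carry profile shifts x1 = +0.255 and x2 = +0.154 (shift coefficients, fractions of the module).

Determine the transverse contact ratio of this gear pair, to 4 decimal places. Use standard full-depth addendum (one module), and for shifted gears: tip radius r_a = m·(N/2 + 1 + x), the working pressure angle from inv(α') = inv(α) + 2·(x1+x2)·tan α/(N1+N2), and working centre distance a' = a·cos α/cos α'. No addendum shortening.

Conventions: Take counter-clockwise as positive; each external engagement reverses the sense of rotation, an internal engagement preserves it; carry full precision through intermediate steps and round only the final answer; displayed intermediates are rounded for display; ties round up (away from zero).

1.5773

recognized (one external pair, fixed centres): single-mesh tooth geometry, m = 1.173, N1 = 60, N2 = 54
base radii: r_b1 = 32.340258, r_b2 = 29.106232
tip radii: r_a1 = 36.662115, r_a2 = 33.024642
inv(α') = inv(23.217°) + 2·(+0.255+0.154)·tan α/(60+54) = 0.02681663  ⇒  α' = 24.13412°
a' = a·cos α / cos α' = 66.8610·cos 23.217°/cos 24.13412° = 67.331917
action lengths: √(r_a1²−r_b1²) = 17.269001, √(r_a2²−r_b2²) = 15.603020
base pitch p_b = π·m·cos α = 3.386664
CR = (17.269001 + 15.603020 − 67.331917·sin 24.13412°)/3.386664 = 1.577289
contact ratio ≈ 1.5773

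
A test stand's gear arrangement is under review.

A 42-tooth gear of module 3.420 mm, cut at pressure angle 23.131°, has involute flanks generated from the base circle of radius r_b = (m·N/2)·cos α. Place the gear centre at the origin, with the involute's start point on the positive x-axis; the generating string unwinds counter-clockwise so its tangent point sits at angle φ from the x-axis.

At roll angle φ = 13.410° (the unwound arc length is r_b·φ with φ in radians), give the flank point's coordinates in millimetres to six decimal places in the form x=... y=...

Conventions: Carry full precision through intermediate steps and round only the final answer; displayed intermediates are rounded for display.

x=67.830595 y=0.280715

class = single-mesh tooth geometry [base-circle involute, m = 3.420, 42T]
pitch radius r_p = m·N/2 = 3.420·42/2 = 71.820000
base radius r_b = r_p·cos α = 71.820000·cos 23.131° = 66.046325
roll angle φ = 13.410° = 0.23404865 rad
x = r_b·(cos φ + φ·sin φ) = 67.830595
y = r_b·(sin φ − φ·cos φ) = 0.280715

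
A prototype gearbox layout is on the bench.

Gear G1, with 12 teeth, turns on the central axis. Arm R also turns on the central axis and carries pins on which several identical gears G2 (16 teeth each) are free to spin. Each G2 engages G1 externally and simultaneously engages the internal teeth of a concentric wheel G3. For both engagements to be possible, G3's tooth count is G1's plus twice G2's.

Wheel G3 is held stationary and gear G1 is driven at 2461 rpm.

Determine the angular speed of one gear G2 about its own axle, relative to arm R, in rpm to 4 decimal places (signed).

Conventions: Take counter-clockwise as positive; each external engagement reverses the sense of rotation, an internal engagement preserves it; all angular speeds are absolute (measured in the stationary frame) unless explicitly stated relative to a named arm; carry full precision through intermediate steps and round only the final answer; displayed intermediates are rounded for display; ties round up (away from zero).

-1450.2321 rpm

topology: planetary set — G1 12T / G2 16T / G3 44T, arm = carrier (Willis)
normalise by the input: solve with ω_sun = 1, then scale by 2461 rpm
ring teeth: 12 + 2·16 = 44
12(ω_sun−ω_arm) = −44(ω_ring−ω_arm),  ω_ring = 0, ω_sun = 1
12(1−ω_arm) = −44(0−ω_arm)  ⇒  56·ω_arm = 12  ⇒  ω_arm = 3/14
sun–planet mesh: 12·(1−3/14) = −16·(ω_p−ω_arm)  ⇒  ω_p−ω_arm = -33/56
scale: ω_p−ω_arm = -33/56 × 2461 rpm = -1450.2321 rpm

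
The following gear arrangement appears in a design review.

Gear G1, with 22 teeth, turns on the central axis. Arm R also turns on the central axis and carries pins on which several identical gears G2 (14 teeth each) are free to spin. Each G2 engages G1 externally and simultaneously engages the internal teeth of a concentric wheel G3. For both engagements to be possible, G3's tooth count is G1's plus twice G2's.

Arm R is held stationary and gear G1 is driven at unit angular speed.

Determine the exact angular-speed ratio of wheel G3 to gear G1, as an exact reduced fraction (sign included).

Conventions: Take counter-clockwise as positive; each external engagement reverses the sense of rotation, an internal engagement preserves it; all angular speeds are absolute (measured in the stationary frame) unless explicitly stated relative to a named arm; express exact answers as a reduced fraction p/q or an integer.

-11/25

recognized (axles ride arm R): planetary set, 22/14/50 teeth
ring teeth: 22 + 2·14 = 50
22(ω_sun−ω_arm) = −50(ω_ring−ω_arm),  ω_arm = 0, ω_sun = 1
ω_ring = 0 − (22/50)(1−0) = -11/25
ω_out/ω_in = -11/25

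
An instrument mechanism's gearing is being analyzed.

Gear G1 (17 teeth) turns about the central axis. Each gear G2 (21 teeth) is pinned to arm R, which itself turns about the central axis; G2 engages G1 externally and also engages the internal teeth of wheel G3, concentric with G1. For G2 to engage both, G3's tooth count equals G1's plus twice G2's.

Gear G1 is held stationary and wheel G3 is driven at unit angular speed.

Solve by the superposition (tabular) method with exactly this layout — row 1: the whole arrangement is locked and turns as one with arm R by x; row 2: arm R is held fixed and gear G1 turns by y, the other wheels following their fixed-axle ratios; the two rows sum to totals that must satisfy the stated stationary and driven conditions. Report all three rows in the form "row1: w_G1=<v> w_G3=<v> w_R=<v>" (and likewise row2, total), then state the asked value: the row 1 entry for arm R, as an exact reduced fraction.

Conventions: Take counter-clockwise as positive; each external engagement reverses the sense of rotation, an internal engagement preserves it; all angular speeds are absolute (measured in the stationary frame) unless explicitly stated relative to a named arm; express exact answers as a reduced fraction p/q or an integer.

recognized (axles ride arm R): planetary set, 17/21/59 teeth
row 1 (train locked, turned with arm): all members turn x
row 2 (arm held, sun turns y): ω_ring = −(17/59)·y, ω_arm = 0
boundary: total ω_sun = x + y = 0 and total ω_ring = x − (17/59)·y = 1  ⇒  y = -59/76, x = 59/76
row 2 ring = −(17/59)·(-59/76) = 17/76
totals (row 1 + row 2): sun 59/76 + (-59/76) = 0, ring 59/76 + 17/76 = 1, arm 59/76 + 0 = 59/76
asked cell (row1, arm) = 59/76

row1: w_G1=59/76 w_G3=59/76 w_R=59/76
row2: w_G1=-59/76 w_G3=17/76 w_R=0
total: w_G1=0 w_G3=1 w_R=59/76
asked value: 59/76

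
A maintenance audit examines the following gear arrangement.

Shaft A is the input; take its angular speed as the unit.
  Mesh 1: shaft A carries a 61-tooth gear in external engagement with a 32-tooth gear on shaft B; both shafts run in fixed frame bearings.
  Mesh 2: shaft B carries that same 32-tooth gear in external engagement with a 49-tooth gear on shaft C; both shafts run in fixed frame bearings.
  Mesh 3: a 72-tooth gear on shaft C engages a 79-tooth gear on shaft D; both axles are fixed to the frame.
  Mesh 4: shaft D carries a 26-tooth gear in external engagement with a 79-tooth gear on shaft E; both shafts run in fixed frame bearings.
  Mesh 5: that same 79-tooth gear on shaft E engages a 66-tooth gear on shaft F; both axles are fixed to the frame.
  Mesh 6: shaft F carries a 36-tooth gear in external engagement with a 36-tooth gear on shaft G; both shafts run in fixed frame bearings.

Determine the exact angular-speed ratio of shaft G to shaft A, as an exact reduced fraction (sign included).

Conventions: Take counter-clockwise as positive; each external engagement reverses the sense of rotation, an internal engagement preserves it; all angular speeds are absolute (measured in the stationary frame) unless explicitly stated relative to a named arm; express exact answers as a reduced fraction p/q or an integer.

19032/42581

class = fixed-axis compound train [6 meshes; 6 ratios multiply, 6 sense flips]
mesh 1 [61T→32T]: running ratio 61/32, sense −
mesh 2 [32T→49T]: running ratio 61/49, sense +
mesh 3 [72T→79T]: running ratio 4392/3871, sense −
mesh 4 [26T→79T]: running ratio 114192/305809, sense +
mesh 5 [79T→66T]: running ratio 19032/42581, sense −
mesh 6 [36T→36T]: running ratio 19032/42581, sense +
ω_out/ω_in = 19032/42581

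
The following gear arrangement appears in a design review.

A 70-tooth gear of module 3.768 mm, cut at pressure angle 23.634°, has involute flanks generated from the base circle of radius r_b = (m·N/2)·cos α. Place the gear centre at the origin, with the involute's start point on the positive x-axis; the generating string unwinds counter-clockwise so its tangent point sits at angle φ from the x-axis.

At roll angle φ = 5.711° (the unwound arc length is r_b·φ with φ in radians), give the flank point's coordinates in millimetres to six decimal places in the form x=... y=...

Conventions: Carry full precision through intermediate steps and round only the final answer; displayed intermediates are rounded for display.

class = single-mesh tooth geometry [base-circle involute, m = 3.768, 70T]
pitch radius r_p = m·N/2 = 3.768·70/2 = 131.880000
base radius r_b = r_p·cos α = 131.880000·cos 23.634° = 120.818565
roll angle φ = 5.711° = 0.09967575 rad
x = r_b·(cos φ + φ·sin φ) = 121.417256
y = r_b·(sin φ − φ·cos φ) = 0.039843

x=121.417256 y=0.039843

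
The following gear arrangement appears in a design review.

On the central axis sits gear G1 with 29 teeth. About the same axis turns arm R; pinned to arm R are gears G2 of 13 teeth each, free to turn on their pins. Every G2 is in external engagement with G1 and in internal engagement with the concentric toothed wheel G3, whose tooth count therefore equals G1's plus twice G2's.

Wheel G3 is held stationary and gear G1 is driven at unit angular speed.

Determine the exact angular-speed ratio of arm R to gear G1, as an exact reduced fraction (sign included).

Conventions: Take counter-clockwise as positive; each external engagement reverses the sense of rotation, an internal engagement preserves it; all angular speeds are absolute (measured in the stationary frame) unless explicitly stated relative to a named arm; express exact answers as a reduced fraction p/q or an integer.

29/84

planetary set (29T centre, 13T on arm, 55T internal) — Willis relation
ring teeth: 29 + 2·13 = 55
29(ω_sun−ω_arm) = −55(ω_ring−ω_arm),  ω_ring = 0, ω_sun = 1
29(1−ω_arm) = −55(0−ω_arm)  ⇒  84·ω_arm = 29  ⇒  ω_arm = 29/84
ω_out/ω_in = 29/84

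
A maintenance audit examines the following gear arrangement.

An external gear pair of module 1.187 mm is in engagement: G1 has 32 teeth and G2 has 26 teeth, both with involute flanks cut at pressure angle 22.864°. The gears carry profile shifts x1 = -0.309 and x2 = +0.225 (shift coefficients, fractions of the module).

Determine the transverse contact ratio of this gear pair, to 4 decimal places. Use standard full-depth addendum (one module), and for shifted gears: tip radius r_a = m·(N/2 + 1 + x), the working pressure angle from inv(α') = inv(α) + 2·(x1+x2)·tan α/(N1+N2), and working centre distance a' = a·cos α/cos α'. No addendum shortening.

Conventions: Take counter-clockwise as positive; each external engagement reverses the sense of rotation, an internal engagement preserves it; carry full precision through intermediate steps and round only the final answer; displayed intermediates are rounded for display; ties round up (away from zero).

1.5372

topology: single-mesh involute geometry — m = 1.187, 32T/26T pair
base radii: r_b1 = 17.499793, r_b2 = 14.218582
tip radii: r_a1 = 19.812217, r_a2 = 16.885075
inv(α') = inv(22.864°) + 2·(-0.309+0.225)·tan α/(32+26) = 0.02140281  ⇒  α' = 22.46264°
a' = a·cos α / cos α' = 34.4230·cos 22.864°/cos 22.46264° = 34.322459
action lengths: √(r_a1²−r_b1²) = 9.288766, √(r_a2²−r_b2²) = 9.107013
base pitch p_b = π·m·cos α = 3.436076
CR = (9.288766 + 9.107013 − 34.322459·sin 22.46264°)/3.436076 = 1.537167
contact ratio ≈ 1.5372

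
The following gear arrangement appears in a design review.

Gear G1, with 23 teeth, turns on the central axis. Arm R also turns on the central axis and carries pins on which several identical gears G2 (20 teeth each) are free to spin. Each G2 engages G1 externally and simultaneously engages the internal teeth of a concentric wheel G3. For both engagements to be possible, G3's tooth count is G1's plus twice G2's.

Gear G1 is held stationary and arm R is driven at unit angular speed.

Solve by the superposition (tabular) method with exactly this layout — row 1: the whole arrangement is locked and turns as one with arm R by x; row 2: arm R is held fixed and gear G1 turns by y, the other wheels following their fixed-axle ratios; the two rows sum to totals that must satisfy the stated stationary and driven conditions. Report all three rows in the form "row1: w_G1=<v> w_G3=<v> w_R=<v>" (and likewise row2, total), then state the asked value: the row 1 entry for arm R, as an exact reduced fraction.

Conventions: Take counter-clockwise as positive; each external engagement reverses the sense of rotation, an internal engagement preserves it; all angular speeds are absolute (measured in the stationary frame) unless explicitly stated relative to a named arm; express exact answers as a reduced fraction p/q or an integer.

row1: w_G1=1 w_G3=1 w_R=1
row2: w_G1=-1 w_G3=23/63 w_R=0
total: w_G1=0 w_G3=86/63 w_R=1
asked value: 1

recognized (axles ride arm R): planetary set, 23/20/63 teeth
row 1 — lock + rotate with arm: ω_sun = ω_ring = ω_arm = x
superposition row 2 [arm held]: sun y, ring −(23/63)·y, arm 0
boundary: total ω_sun = x + y = 0 and total ω_arm = x = 1  ⇒  y = -1, x = 1
row 2 ring = −(23/63)·(-1) = 23/63
totals (row 1 + row 2): sun 1 + (-1) = 0, ring 1 + 23/63 = 86/63, arm 1 + 0 = 1
asked cell (row1, arm) = 1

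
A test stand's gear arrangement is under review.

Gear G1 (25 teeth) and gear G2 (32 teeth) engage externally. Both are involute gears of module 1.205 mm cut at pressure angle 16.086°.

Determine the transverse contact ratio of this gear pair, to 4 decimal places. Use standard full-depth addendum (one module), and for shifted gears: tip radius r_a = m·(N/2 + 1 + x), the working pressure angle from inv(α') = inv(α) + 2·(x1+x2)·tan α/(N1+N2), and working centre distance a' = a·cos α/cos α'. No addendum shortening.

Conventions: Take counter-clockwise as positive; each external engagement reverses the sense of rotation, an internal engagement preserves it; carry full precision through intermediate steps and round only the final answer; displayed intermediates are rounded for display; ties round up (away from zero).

topology: single-mesh involute geometry — m = 1.205, 25T/32T pair
base radii: r_b1 = 14.472756, r_b2 = 18.525128
tip radii: r_a1 = 16.267500, r_a2 = 20.485000
no profile shift: α' = α, a' = a
action lengths: √(r_a1²−r_b1²) = 7.427711, √(r_a2²−r_b2²) = 8.743847
base pitch p_b = π·m·cos α = 3.637400
CR = (7.427711 + 8.743847 − 34.342500·sin 16.08600°)/3.637400 = 1.829862
contact ratio ≈ 1.8299

1.8299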